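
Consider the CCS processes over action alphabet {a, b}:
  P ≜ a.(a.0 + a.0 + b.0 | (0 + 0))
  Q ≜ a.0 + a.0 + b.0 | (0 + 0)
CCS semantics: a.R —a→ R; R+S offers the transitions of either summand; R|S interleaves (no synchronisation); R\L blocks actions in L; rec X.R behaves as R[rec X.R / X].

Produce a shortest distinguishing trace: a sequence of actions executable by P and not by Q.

aa

Reachable graph of P (4 states):
  s0 = a.(a.0 + a.0 + b.0 | (0 + 0)) → -a-> s1
  s1 = a.0 + a.0 + b.0 | (0 + 0) → -a-> s2, -b-> s3
  s2 = 0 → deadlocked
  s3 = 0 | (0 + 0) → deadlocked
Reachable graph of Q (3 states):
  t0 = a.0 + a.0 + b.0 | (0 + 0) → -a-> t1, -b-> t2
  t1 = 0 → deadlocked
  t2 = 0 | (0 + 0) → deadlocked
Run σ = ⟨aa⟩ on P: start {s0}
  after a @ step 1: {s1}
  after a @ step 2: {s2}
  ✓ P
Run σ = ⟨aa⟩ on Q: start {t0}
  after a @ step 1: {t1}
  after a @ step 2: no successor for Q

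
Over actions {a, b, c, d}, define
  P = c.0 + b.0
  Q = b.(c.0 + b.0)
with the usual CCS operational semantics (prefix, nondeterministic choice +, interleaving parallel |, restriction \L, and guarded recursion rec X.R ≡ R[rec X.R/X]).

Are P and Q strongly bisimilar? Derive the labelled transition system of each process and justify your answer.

not bisimilar

Reachable graph of P (2 states):
  m0 = c.0 + b.0 → -b-> m1, -c-> m1
  m1 = 0 → stopped
Reachable graph of Q (3 states):
  n0 = b.(c.0 + b.0) → -b-> n1
  n1 = c.0 + b.0 → -b-> n2, -c-> n2
  n2 = 0 → stopped
Coarsest stable partition (strong bisimilarity classes):
  B0 = {m0, n1}
  B1 = {m1, n2}
  B2 = {n0}
m0 ∈ B0, n0 ∈ B2 → different blocks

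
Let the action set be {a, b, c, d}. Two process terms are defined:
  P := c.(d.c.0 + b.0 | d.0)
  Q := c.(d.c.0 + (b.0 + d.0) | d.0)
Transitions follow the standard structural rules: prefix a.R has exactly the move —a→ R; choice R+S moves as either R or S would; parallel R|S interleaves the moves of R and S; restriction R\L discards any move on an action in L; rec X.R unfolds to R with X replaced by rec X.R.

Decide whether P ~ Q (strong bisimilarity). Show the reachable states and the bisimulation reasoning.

not bisimilar

P's transition system — 7 states:
  s0 = c.(d.c.0 + b.0 | d.0) has moves =c=> s1
  s1 = d.c.0 + b.0 | d.0 has moves =b=> s2, =d=> s3, =d=> s4
  s2 = 0 | d.0 has moves =d=> s5
  s3 = b.0 | 0 has moves =b=> s5
  s4 = c.0 has moves =c=> s6
  s5 = 0 | 0 has moves ·
  s6 = 0 has moves ·
Q's transition system — 7 states:
  t0 = c.(d.c.0 + (b.0 + d.0) | d.0) has moves =c=> t1
  t1 = d.c.0 + (b.0 + d.0) | d.0 has moves =b=> t2, =d=> t2, =d=> t3, =d=> t4
  t2 = 0 | d.0 has moves =d=> t5
  t3 = (b.0 + d.0) | 0 has moves =b=> t5, =d=> t5
  t4 = c.0 has moves =c=> t6
  t5 = 0 | 0 has moves ·
  t6 = 0 has moves ·
Bisimilarity quotient blocks:
  B0 = {s0}
  B1 = {s1}
  B2 = {s4, t4}
  B3 = {s5, s6, t5, t6}
  B4 = {s3}
  B5 = {s2, t2}
  B6 = {t0}
  B7 = {t1}
  B8 = {t3}
s0 ∈ B0, t0 ∈ B6 → different blocks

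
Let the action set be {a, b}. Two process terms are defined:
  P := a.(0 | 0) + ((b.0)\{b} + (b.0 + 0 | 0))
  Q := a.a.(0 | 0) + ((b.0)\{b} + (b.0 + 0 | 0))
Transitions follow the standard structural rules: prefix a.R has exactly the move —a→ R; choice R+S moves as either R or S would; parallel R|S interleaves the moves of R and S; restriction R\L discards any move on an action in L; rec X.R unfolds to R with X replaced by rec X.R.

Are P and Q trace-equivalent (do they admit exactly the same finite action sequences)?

traces(P) ≠ traces(Q) — witness ⟨aa⟩

P's transition system — 3 states:
  u0 = a.(0 | 0) + ((b.0)\{b} + (b.0 + 0 | 0)) → --a--▸ u1, --b--▸ u2
  u1 = 0 | 0 → ∅
  u2 = 0 → ∅
Q's transition system — 4 states:
  v0 = a.a.(0 | 0) + ((b.0)\{b} + (b.0 + 0 | 0)) → --a--▸ v1, --b--▸ v2
  v1 = a.(0 | 0) → --a--▸ v3
  v2 = 0 → ∅
  v3 = 0 | 0 → ∅
Executing aa from Q (initial set {v0}):
  after a @ step 1: {v1}
  after a @ step 2: {v3}
  — Q admits the full trace.
Executing aa from P (initial set {u0}):
  after a @ step 1: {u1}
  after a @ step 2: ∅ (P stuck)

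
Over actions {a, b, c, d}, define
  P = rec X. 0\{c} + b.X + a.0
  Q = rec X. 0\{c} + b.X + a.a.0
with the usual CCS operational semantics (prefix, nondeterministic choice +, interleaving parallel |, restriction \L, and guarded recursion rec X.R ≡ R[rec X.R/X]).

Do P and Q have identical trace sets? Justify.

trace-distinct — witness ⟨aa⟩

P's transition system — 2 states:
  m0 = rec X. 0\{c} + b.X + a.0 :: ··a··> m1, ··b··> m0
  m1 = 0 :: ∅
Q's transition system — 3 states:
  n0 = rec X. 0\{c} + b.X + a.a.0 :: ··a··> n1, ··b··> n0
  n1 = a.0 :: ··a··> n2
  n2 = 0 :: ∅
Trace ⟨aa⟩ through Q, begin at {n0}:
  step 1 (a): {n1}
  step 2 (a): {n2}
  Q completes σ.
Trace ⟨aa⟩ through P, begin at {m0}:
  step 1 (a): {m1}
  step 2 (a): no successor for P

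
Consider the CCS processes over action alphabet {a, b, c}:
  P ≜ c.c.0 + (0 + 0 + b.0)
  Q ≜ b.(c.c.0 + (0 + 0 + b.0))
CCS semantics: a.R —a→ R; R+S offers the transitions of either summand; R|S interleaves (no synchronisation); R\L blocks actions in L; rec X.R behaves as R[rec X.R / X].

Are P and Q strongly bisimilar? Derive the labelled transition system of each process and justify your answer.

Reachable graph of P (3 states):
  p0 = c.c.0 + (0 + 0 + b.0) | ··b··> p1, ··c··> p2
  p1 = 0 | ∅
  p2 = c.0 | ··c··> p1
Reachable graph of Q (4 states):
  q0 = b.(c.c.0 + (0 + 0 + b.0)) | ··b··> q1
  q1 = c.c.0 + (0 + 0 + b.0) | ··b··> q2, ··c··> q3
  q2 = 0 | ∅
  q3 = c.0 | ··c··> q2
Coarsest stable partition (strong bisimilarity classes):
  B0 = {p0, q1}
  B1 = {p2, q3}
  B2 = {p1, q2}
  B3 = {q0}
p0 ∈ B0, q0 ∈ B3 → different blocks

P ≁ Q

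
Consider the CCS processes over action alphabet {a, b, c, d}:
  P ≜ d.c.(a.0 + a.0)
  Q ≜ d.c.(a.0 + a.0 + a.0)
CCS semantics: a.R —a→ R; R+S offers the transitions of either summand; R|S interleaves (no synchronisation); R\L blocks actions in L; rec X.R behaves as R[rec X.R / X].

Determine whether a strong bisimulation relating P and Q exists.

YES

P's transition system — 4 states:
  p0 = d.c.(a.0 + a.0) ⊢ —d→ p1
  p1 = c.(a.0 + a.0) ⊢ —c→ p2
  p2 = a.0 + a.0 ⊢ —a→ p3
  p3 = 0 ⊢ stopped
Q's transition system — 4 states:
  q0 = d.c.(a.0 + a.0 + a.0) ⊢ —d→ q1
  q1 = c.(a.0 + a.0 + a.0) ⊢ —c→ q2
  q2 = a.0 + a.0 + a.0 ⊢ —a→ q3
  q3 = 0 ⊢ stopped
Coarsest stable partition (strong bisimilarity classes):
  B0 = {p0, q0}
  B1 = {p1, q1}
  B2 = {p2, q2}
  B3 = {p3, q3}
p0 ∈ B0, q0 ∈ B0 → same block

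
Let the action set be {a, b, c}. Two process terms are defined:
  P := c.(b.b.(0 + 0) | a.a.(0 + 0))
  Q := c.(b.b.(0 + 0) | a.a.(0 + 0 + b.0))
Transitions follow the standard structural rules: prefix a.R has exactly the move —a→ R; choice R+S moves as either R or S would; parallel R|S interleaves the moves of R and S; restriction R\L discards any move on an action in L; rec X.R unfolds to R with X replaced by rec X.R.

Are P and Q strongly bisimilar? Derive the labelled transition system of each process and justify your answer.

P's transition system — 10 states:
  u0 = c.(b.b.(0 + 0) | a.a.(0 + 0)) :: —c→ u1
  u1 = b.b.(0 + 0) | a.a.(0 + 0) :: —a→ u2, —b→ u3
  u2 = b.b.(0 + 0) | a.(0 + 0) :: —a→ u4, —b→ u5
  u3 = b.(0 + 0) | a.a.(0 + 0) :: —a→ u5, —b→ u6
  u4 = b.b.(0 + 0) | (0 + 0) :: —b→ u7
  u5 = b.(0 + 0) | a.(0 + 0) :: —a→ u7, —b→ u8
  u6 = (0 + 0) | a.a.(0 + 0) :: —a→ u8
  u7 = b.(0 + 0) | (0 + 0) :: —b→ u9
  u8 = (0 + 0) | a.(0 + 0) :: —a→ u9
  u9 = (0 + 0) | (0 + 0) :: ·
Q's transition system — 13 states:
  v0 = c.(b.b.(0 + 0) | a.a.(0 + 0 + b.0)) :: —c→ v1
  v1 = b.b.(0 + 0) | a.a.(0 + 0 + b.0) :: —a→ v2, —b→ v3
  v2 = b.b.(0 + 0) | a.(0 + 0 + b.0) :: —a→ v4, —b→ v5
  v3 = b.(0 + 0) | a.a.(0 + 0 + b.0) :: —a→ v5, —b→ v6
  v4 = b.b.(0 + 0) | (0 + 0 + b.0) :: —b→ v7, —b→ v8
  v5 = b.(0 + 0) | a.(0 + 0 + b.0) :: —a→ v7, —b→ v9
  v6 = (0 + 0) | a.a.(0 + 0 + b.0) :: —a→ v9
  v7 = b.(0 + 0) | (0 + 0 + b.0) :: —b→ v10, —b→ v11
  v8 = b.b.(0 + 0) | 0 :: —b→ v11
  v9 = (0 + 0) | a.(0 + 0 + b.0) :: —a→ v10
  v10 = (0 + 0) | (0 + 0 + b.0) :: —b→ v12
  v11 = b.(0 + 0) | 0 :: —b→ v12
  v12 = (0 + 0) | 0 :: ·
Partition-refinement fixed point:
  B0 = {u0}
  B1 = {u1}
  B2 = {u3}
  B3 = {u6}
  B4 = {u8}
  B5 = {u9, v12}
  B6 = {u5}
  B7 = {u7, v10, v11}
  B8 = {u2}
  B9 = {u4, v7, v8}
  B10 = {v0}
  B11 = {v1}
  B12 = {v2}
  B13 = {v4}
  B14 = {v5}
  B15 = {v9}
  B16 = {v3}
  B17 = {v6}
u0 ∈ B0, v0 ∈ B10 → different blocks

NO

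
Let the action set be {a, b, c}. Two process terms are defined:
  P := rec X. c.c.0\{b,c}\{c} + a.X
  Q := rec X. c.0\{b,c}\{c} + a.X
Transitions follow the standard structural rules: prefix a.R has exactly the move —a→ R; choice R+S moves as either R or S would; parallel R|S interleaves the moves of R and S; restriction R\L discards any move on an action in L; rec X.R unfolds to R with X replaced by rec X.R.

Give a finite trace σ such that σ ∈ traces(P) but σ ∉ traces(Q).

cc

Reachable graph of P (3 states):
  u0 = rec X. c.c.0\{b,c}\{c} + a.X ⊢ -a-> u0, -c-> u1
  u1 = c.0\{b,c}\{c} ⊢ -c-> u2
  u2 = 0\{b,c}\{c} ⊢ ∅
Reachable graph of Q (2 states):
  v0 = rec X. c.0\{b,c}\{c} + a.X ⊢ -a-> v0, -c-> v1
  v1 = 0\{b,c}\{c} ⊢ ∅
Executing cc from P (initial set {u0}):
  after c @ step 1: {u1}
  after c @ step 2: {u2}
  ✓ P
Executing cc from Q (initial set {v0}):
  after c @ step 1: {v1}
  after c @ step 2: no successor for Q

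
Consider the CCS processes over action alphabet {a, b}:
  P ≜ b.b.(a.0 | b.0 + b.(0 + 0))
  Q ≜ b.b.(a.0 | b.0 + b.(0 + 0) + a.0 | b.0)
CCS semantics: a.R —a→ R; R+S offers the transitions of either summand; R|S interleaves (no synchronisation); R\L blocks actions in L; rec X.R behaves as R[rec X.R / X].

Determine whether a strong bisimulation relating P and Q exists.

P's transition system — 7 states:
  u0 = b.b.(a.0 | b.0 + b.(0 + 0)) ⊢ —b→ u1
  u1 = b.(a.0 | b.0 + b.(0 + 0)) ⊢ —b→ u2
  u2 = a.0 | b.0 + b.(0 + 0) ⊢ —a→ u3, —b→ u4, —b→ u5
  u3 = 0 | b.0 ⊢ —b→ u6
  u4 = 0 + 0 ⊢ (no moves)
  u5 = a.0 | 0 ⊢ —a→ u6
  u6 = 0 | 0 ⊢ (no moves)
Q's transition system — 7 states:
  v0 = b.b.(a.0 | b.0 + b.(0 + 0) + a.0 | b.0) ⊢ —b→ v1
  v1 = b.(a.0 | b.0 + b.(0 + 0) + a.0 | b.0) ⊢ —b→ v2
  v2 = a.0 | b.0 + b.(0 + 0) + a.0 | b.0 ⊢ —a→ v3, —b→ v4, —b→ v5
  v3 = 0 | b.0 ⊢ —b→ v6
  v4 = 0 + 0 ⊢ (no moves)
  v5 = a.0 | 0 ⊢ —a→ v6
  v6 = 0 | 0 ⊢ (no moves)
Bisimilarity quotient blocks:
  B0 = {u0, v0}
  B1 = {u1, v1}
  B2 = {u2, v2}
  B3 = {u3, v3}
  B4 = {u4, u6, v4, v6}
  B5 = {u5, v5}
u0 ∈ B0, v0 ∈ B0 → same block

P ~ Q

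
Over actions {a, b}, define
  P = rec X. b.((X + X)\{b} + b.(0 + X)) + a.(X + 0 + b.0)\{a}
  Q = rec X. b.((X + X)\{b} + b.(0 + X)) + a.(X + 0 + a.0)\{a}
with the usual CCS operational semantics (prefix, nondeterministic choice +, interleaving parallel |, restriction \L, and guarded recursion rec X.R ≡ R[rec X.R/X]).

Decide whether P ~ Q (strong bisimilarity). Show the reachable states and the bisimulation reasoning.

P ≁ Q

P's transition system — 8 states:
  m0 = rec X. b.((X + X)\{b} + b.(0 + X)) + a.(X + 0 + b.0)\{a} :: =a=> m1, =b=> m2
  m1 = ((rec X. b.((X + X)\{b} + b.(0 + X)) + a.(X + 0 + b.0)\{a}) + 0 + b.0)\{a} :: =b=> m3, =b=> m4
  m2 = ((rec X. b.((X + X)\{b} + b.(0 + X)) + a.(X + 0 + b.0)\{a}) + (rec X. b.((X + X)\{b} + b.(0 + X)) + a.(X + 0 + b.0)\{a}))\{b} + b.(0 + (rec X. b.((X + X)\{b} + b.(0 + X)) + a.(X + 0 + b.0)\{a})) :: =a=> m5, =b=> m6
  m3 = (((rec X. b.((X + X)\{b} + b.(0 + X)) + a.(X + 0 + b.0)\{a}) + (rec X. b.((X + X)\{b} + b.(0 + X)) + a.(X + 0 + b.0)\{a}))\{b} + b.(0 + (rec X. b.((X + X)\{b} + b.(0 + X)) + a.(X + 0 + b.0)\{a})))\{a} :: =b=> m7
  m4 = 0\{a} :: stopped
  m5 = ((rec X. b.((X + X)\{b} + b.(0 + X)) + a.(X + 0 + b.0)\{a}) + 0 + b.0)\{a}\{b} :: stopped
  m6 = 0 + (rec X. b.((X + X)\{b} + b.(0 + X)) + a.(X + 0 + b.0)\{a}) :: =a=> m1, =b=> m2
  m7 = (0 + (rec X. b.((X + X)\{b} + b.(0 + X)) + a.(X + 0 + b.0)\{a}))\{a} :: =b=> m3
Q's transition system — 7 states:
  n0 = rec X. b.((X + X)\{b} + b.(0 + X)) + a.(X + 0 + a.0)\{a} :: =a=> n1, =b=> n2
  n1 = ((rec X. b.((X + X)\{b} + b.(0 + X)) + a.(X + 0 + a.0)\{a}) + 0 + a.0)\{a} :: =b=> n3
  n2 = ((rec X. b.((X + X)\{b} + b.(0 + X)) + a.(X + 0 + a.0)\{a}) + (rec X. b.((X + X)\{b} + b.(0 + X)) + a.(X + 0 + a.0)\{a}))\{b} + b.(0 + (rec X. b.((X + X)\{b} + b.(0 + X)) + a.(X + 0 + a.0)\{a})) :: =a=> n4, =b=> n5
  n3 = (((rec X. b.((X + X)\{b} + b.(0 + X)) + a.(X + 0 + a.0)\{a}) + (rec X. b.((X + X)\{b} + b.(0 + X)) + a.(X + 0 + a.0)\{a}))\{b} + b.(0 + (rec X. b.((X + X)\{b} + b.(0 + X)) + a.(X + 0 + a.0)\{a})))\{a} :: =b=> n6
  n4 = ((rec X. b.((X + X)\{b} + b.(0 + X)) + a.(X + 0 + a.0)\{a}) + 0 + a.0)\{a}\{b} :: stopped
  n5 = 0 + (rec X. b.((X + X)\{b} + b.(0 + X)) + a.(X + 0 + a.0)\{a}) :: =a=> n1, =b=> n2
  n6 = (0 + (rec X. b.((X + X)\{b} + b.(0 + X)) + a.(X + 0 + a.0)\{a}))\{a} :: =b=> n3
Coarsest stable partition (strong bisimilarity classes):
  B0 = {m0, m6}
  B1 = {m2}
  B2 = {m4, m5, n4}
  B3 = {m1}
  B4 = {m3, m7, n1, n3, n6}
  B5 = {n0, n5}
  B6 = {n2}
m0 ∈ B0, n0 ∈ B5 → different blocks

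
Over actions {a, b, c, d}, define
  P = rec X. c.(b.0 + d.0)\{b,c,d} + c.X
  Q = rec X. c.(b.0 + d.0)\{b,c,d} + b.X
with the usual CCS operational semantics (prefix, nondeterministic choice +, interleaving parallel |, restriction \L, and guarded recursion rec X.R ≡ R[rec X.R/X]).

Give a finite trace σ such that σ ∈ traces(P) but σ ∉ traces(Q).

P's transition system — 2 states:
  p0 = rec X. c.(b.0 + d.0)\{b,c,d} + c.X ⊢ -c-> p0, -c-> p1
  p1 = (b.0 + d.0)\{b,c,d} ⊢ stopped
Q's transition system — 2 states:
  q0 = rec X. c.(b.0 + d.0)\{b,c,d} + b.X ⊢ -b-> q0, -c-> q1
  q1 = (b.0 + d.0)\{b,c,d} ⊢ stopped
Run σ = ⟨cc⟩ on P: start {p0}
  [1] c ⇒ {p0, p1}
  [2] c ⇒ {p0, p1}
  — P admits the full trace.
Run σ = ⟨cc⟩ on Q: start {q0}
  [1] c ⇒ {q1}
  [2] c ⇒ ∅  — Q cannot continue

cc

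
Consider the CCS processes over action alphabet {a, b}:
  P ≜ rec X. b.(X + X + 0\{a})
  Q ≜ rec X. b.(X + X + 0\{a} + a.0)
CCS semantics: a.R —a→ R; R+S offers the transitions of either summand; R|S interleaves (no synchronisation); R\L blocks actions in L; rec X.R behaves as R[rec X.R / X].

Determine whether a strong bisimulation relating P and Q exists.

LTS(P): 2 reachable states
  m0 = rec X. b.(X + X + 0\{a}) ⊢ =b=> m1
  m1 = (rec X. b.(X + X + 0\{a})) + (rec X. b.(X + X + 0\{a})) + 0\{a} ⊢ =b=> m1
LTS(Q): 3 reachable states
  n0 = rec X. b.(X + X + 0\{a} + a.0) ⊢ =b=> n1
  n1 = (rec X. b.(X + X + 0\{a} + a.0)) + (rec X. b.(X + X + 0\{a} + a.0)) + 0\{a} + a.0 ⊢ =a=> n2, =b=> n1
  n2 = 0 ⊢ deadlocked
Coarsest stable partition (strong bisimilarity classes):
  B0 = {m0, m1}
  B1 = {n0}
  B2 = {n1}
  B3 = {n2}
m0 ∈ B0, n0 ∈ B1 → different blocks

not bisimilar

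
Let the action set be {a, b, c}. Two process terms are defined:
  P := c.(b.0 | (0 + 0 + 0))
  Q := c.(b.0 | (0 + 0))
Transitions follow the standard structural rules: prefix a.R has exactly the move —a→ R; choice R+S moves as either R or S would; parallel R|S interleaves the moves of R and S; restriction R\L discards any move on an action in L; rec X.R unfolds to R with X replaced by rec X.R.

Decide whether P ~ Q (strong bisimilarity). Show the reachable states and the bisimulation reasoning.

P's transition system — 3 states:
  s0 = c.(b.0 | (0 + 0 + 0)) | --c--▸ s1
  s1 = b.0 | (0 + 0 + 0) | --b--▸ s2
  s2 = 0 | (0 + 0 + 0) | (no moves)
Q's transition system — 3 states:
  t0 = c.(b.0 | (0 + 0)) | --c--▸ t1
  t1 = b.0 | (0 + 0) | --b--▸ t2
  t2 = 0 | (0 + 0) | (no moves)
Coarsest stable partition (strong bisimilarity classes):
  B0 = {s0, t0}
  B1 = {s1, t1}
  B2 = {s2, t2}
s0 ∈ B0, t0 ∈ B0 → same block

bisimilar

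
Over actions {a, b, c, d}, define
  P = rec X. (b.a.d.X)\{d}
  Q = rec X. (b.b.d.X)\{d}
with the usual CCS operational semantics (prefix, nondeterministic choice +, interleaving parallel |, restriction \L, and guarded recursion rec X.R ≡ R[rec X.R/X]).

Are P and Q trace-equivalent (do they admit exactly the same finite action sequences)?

LTS(P): 3 reachable states
  m0 = rec X. (b.a.d.X)\{d} has moves ··b··> m1
  m1 = (a.d.(rec X. (b.a.d.X)\{d}))\{d} has moves ··a··> m2
  m2 = (d.(rec X. (b.a.d.X)\{d}))\{d} has moves (no moves)
LTS(Q): 3 reachable states
  n0 = rec X. (b.b.d.X)\{d} has moves ··b··> n1
  n1 = (b.d.(rec X. (b.b.d.X)\{d}))\{d} has moves ··b··> n2
  n2 = (d.(rec X. (b.b.d.X)\{d}))\{d} has moves (no moves)
Trace ⟨ba⟩ through P, begin at {m0}:
  step 1 (b): {m1}
  step 2 (a): {m2}
  ✓ P
Trace ⟨ba⟩ through Q, begin at {n0}:
  step 1 (b): {n1}
  step 2 (a): ∅ (Q stuck)

trace-distinct — witness ⟨ba⟩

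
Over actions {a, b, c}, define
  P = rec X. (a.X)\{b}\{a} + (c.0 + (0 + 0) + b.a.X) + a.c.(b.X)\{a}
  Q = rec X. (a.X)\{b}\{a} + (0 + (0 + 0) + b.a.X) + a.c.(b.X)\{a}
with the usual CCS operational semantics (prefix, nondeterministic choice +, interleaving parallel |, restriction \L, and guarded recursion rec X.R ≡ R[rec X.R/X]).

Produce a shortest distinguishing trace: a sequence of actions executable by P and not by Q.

c

Reachable graph of P (8 states):
  m0 = rec X. (a.X)\{b}\{a} + (c.0 + (0 + 0) + b.a.X) + a.c.(b.X)\{a} has moves ··a··> m1, ··b··> m2, ··c··> m3
  m1 = c.(b.(rec X. (a.X)\{b}\{a} + (c.0 + (0 + 0) + b.a.X) + a.c.(b.X)\{a}))\{a} has moves ··c··> m4
  m2 = a.(rec X. (a.X)\{b}\{a} + (c.0 + (0 + 0) + b.a.X) + a.c.(b.X)\{a}) has moves ··a··> m0
  m3 = 0 has moves (no moves)
  m4 = (b.(rec X. (a.X)\{b}\{a} + (c.0 + (0 + 0) + b.a.X) + a.c.(b.X)\{a}))\{a} has moves ··b··> m5
  m5 = (rec X. (a.X)\{b}\{a} + (c.0 + (0 + 0) + b.a.X) + a.c.(b.X)\{a})\{a} has moves ··b··> m6, ··c··> m7
  m6 = (a.(rec X. (a.X)\{b}\{a} + (c.0 + (0 + 0) + b.a.X) + a.c.(b.X)\{a}))\{a} has moves (no moves)
  m7 = 0\{a} has moves (no moves)
Reachable graph of Q (6 states):
  n0 = rec X. (a.X)\{b}\{a} + (0 + (0 + 0) + b.a.X) + a.c.(b.X)\{a} has moves ··a··> n1, ··b··> n2
  n1 = c.(b.(rec X. (a.X)\{b}\{a} + (0 + (0 + 0) + b.a.X) + a.c.(b.X)\{a}))\{a} has moves ··c··> n3
  n2 = a.(rec X. (a.X)\{b}\{a} + (0 + (0 + 0) + b.a.X) + a.c.(b.X)\{a}) has moves ··a··> n0
  n3 = (b.(rec X. (a.X)\{b}\{a} + (0 + (0 + 0) + b.a.X) + a.c.(b.X)\{a}))\{a} has moves ··b··> n4
  n4 = (rec X. (a.X)\{b}\{a} + (0 + (0 + 0) + b.a.X) + a.c.(b.X)\{a})\{a} has moves ··b··> n5
  n5 = (a.(rec X. (a.X)\{b}\{a} + (0 + (0 + 0) + b.a.X) + a.c.(b.X)\{a}))\{a} has moves (no moves)
Trace ⟨c⟩ through P, begin at {m0}:
  step 1 (c): {m3}
  P completes σ.
Trace ⟨c⟩ through Q, begin at {n0}:
  step 1 (c): no successor for Q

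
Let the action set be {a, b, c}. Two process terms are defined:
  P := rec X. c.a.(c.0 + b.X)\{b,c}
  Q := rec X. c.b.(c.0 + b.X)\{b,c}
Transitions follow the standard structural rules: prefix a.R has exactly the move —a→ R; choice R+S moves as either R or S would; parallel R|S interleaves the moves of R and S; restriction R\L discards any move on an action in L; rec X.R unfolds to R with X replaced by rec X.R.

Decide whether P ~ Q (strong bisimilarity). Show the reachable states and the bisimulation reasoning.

NO

Reachable graph of P (3 states):
  u0 = rec X. c.a.(c.0 + b.X)\{b,c} :: --c--▸ u1
  u1 = a.(c.0 + b.(rec X. c.a.(c.0 + b.X)\{b,c}))\{b,c} :: --a--▸ u2
  u2 = (c.0 + b.(rec X. c.a.(c.0 + b.X)\{b,c}))\{b,c} :: stopped
Reachable graph of Q (3 states):
  v0 = rec X. c.b.(c.0 + b.X)\{b,c} :: --c--▸ v1
  v1 = b.(c.0 + b.(rec X. c.b.(c.0 + b.X)\{b,c}))\{b,c} :: --b--▸ v2
  v2 = (c.0 + b.(rec X. c.b.(c.0 + b.X)\{b,c}))\{b,c} :: stopped
Bisimilarity quotient blocks:
  B0 = {u0}
  B1 = {u1}
  B2 = {u2, v2}
  B3 = {v0}
  B4 = {v1}
u0 ∈ B0, v0 ∈ B3 → different blocks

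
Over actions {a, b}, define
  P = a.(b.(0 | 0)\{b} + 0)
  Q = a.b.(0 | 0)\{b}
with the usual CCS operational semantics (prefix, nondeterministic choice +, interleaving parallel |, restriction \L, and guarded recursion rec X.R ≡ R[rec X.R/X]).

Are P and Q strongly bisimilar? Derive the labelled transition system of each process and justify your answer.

bisimilar

P's transition system — 3 states:
  p0 = a.(b.(0 | 0)\{b} + 0) → —a→ p1
  p1 = b.(0 | 0)\{b} + 0 → —b→ p2
  p2 = (0 | 0)\{b} → ∅
Q's transition system — 3 states:
  q0 = a.b.(0 | 0)\{b} → —a→ q1
  q1 = b.(0 | 0)\{b} → —b→ q2
  q2 = (0 | 0)\{b} → ∅
Coarsest stable partition (strong bisimilarity classes):
  B0 = {p0, q0}
  B1 = {p1, q1}
  B2 = {p2, q2}
p0 ∈ B0, q0 ∈ B0 → same block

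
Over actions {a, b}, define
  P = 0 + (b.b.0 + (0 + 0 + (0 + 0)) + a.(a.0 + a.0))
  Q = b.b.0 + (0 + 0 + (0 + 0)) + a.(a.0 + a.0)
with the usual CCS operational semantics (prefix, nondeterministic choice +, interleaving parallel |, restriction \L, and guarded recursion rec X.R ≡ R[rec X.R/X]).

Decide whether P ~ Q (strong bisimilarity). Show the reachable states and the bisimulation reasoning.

Reachable graph of P (4 states):
  s0 = 0 + (b.b.0 + (0 + 0 + (0 + 0)) + a.(a.0 + a.0)) ⊢ --a--▸ s1, --b--▸ s2
  s1 = a.0 + a.0 ⊢ --a--▸ s3
  s2 = b.0 ⊢ --b--▸ s3
  s3 = 0 ⊢ deadlocked
Reachable graph of Q (4 states):
  t0 = b.b.0 + (0 + 0 + (0 + 0)) + a.(a.0 + a.0) ⊢ --a--▸ t1, --b--▸ t2
  t1 = a.0 + a.0 ⊢ --a--▸ t3
  t2 = b.0 ⊢ --b--▸ t3
  t3 = 0 ⊢ deadlocked
Coarsest stable partition (strong bisimilarity classes):
  B0 = {s0, t0}
  B1 = {s1, t1}
  B2 = {s3, t3}
  B3 = {s2, t2}
s0 ∈ B0, t0 ∈ B0 → same block

P ~ Q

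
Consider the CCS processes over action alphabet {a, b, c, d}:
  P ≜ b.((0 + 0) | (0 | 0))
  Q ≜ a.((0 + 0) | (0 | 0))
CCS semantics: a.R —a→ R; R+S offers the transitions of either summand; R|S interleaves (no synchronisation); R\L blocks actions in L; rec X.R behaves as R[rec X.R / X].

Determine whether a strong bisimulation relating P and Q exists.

P ≁ Q

P's transition system — 2 states:
  u0 = b.((0 + 0) | (0 | 0)) → ··b··> u1
  u1 = (0 + 0) | (0 | 0) → ∅
Q's transition system — 2 states:
  v0 = a.((0 + 0) | (0 | 0)) → ··a··> v1
  v1 = (0 + 0) | (0 | 0) → ∅
Coarsest stable partition (strong bisimilarity classes):
  B0 = {u0}
  B1 = {u1, v1}
  B2 = {v0}
u0 ∈ B0, v0 ∈ B2 → different blocks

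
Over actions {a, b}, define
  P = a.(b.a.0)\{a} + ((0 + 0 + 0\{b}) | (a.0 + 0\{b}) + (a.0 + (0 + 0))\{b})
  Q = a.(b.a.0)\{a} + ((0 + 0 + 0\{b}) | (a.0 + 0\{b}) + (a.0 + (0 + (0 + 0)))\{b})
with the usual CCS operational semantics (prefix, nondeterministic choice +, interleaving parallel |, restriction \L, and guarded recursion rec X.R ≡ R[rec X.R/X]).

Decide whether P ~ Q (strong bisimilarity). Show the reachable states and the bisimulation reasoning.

bisimilar

LTS(P): 5 reachable states
  p0 = a.(b.a.0)\{a} + ((0 + 0 + 0\{b}) | (a.0 + 0\{b}) + (a.0 + (0 + 0))\{b}) | —a→ p1, —a→ p2, —a→ p3
  p1 = (0 + 0 + 0\{b}) | 0 | stopped
  p2 = (b.a.0)\{a} | —b→ p4
  p3 = 0\{b} | stopped
  p4 = (a.0)\{a} | stopped
LTS(Q): 5 reachable states
  q0 = a.(b.a.0)\{a} + ((0 + 0 + 0\{b}) | (a.0 + 0\{b}) + (a.0 + (0 + (0 + 0)))\{b}) | —a→ q1, —a→ q2, —a→ q3
  q1 = (0 + 0 + 0\{b}) | 0 | stopped
  q2 = (b.a.0)\{a} | —b→ q4
  q3 = 0\{b} | stopped
  q4 = (a.0)\{a} | stopped
Partition-refinement fixed point:
  B0 = {p0, q0}
  B1 = {p1, p3, p4, q1, q3, q4}
  B2 = {p2, q2}
p0 ∈ B0, q0 ∈ B0 → same block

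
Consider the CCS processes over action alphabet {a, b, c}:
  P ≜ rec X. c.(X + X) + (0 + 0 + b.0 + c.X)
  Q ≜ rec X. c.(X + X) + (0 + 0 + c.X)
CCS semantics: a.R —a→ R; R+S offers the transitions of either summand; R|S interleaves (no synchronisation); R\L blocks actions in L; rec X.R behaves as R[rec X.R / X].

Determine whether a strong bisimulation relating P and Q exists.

LTS(P): 3 reachable states
  s0 = rec X. c.(X + X) + (0 + 0 + b.0 + c.X) has moves ··b··> s1, ··c··> s0, ··c··> s2
  s1 = 0 has moves stopped
  s2 = (rec X. c.(X + X) + (0 + 0 + b.0 + c.X)) + (rec X. c.(X + X) + (0 + 0 + b.0 + c.X)) has moves ··b··> s1, ··c··> s0, ··c··> s2
LTS(Q): 2 reachable states
  t0 = rec X. c.(X + X) + (0 + 0 + c.X) has moves ··c··> t0, ··c··> t1
  t1 = (rec X. c.(X + X) + (0 + 0 + c.X)) + (rec X. c.(X + X) + (0 + 0 + c.X)) has moves ··c··> t0, ··c··> t1
Coarsest stable partition (strong bisimilarity classes):
  B0 = {s0, s2}
  B1 = {s1}
  B2 = {t0, t1}
s0 ∈ B0, t0 ∈ B2 → different blocks

P ≁ Q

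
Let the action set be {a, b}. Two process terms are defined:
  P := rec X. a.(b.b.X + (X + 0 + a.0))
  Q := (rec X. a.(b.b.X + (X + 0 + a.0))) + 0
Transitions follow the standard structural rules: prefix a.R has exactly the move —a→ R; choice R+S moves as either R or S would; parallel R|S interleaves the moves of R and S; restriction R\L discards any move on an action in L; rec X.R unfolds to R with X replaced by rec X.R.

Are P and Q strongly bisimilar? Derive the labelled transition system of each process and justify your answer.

P's transition system — 4 states:
  m0 = rec X. a.(b.b.X + (X + 0 + a.0)) :: =a=> m1
  m1 = b.b.(rec X. a.(b.b.X + (X + 0 + a.0))) + ((rec X. a.(b.b.X + (X + 0 + a.0))) + 0 + a.0) :: =a=> m1, =a=> m2, =b=> m3
  m2 = 0 :: (no moves)
  m3 = b.(rec X. a.(b.b.X + (X + 0 + a.0))) :: =b=> m0
Q's transition system — 5 states:
  n0 = (rec X. a.(b.b.X + (X + 0 + a.0))) + 0 :: =a=> n1
  n1 = b.b.(rec X. a.(b.b.X + (X + 0 + a.0))) + ((rec X. a.(b.b.X + (X + 0 + a.0))) + 0 + a.0) :: =a=> n1, =a=> n2, =b=> n3
  n2 = 0 :: (no moves)
  n3 = b.(rec X. a.(b.b.X + (X + 0 + a.0))) :: =b=> n4
  n4 = rec X. a.(b.b.X + (X + 0 + a.0)) :: =a=> n1
Partition-refinement fixed point:
  B0 = {m0, n0, n4}
  B1 = {m1, n1}
  B2 = {m2, n2}
  B3 = {m3, n3}
m0 ∈ B0, n0 ∈ B0 → same block

YES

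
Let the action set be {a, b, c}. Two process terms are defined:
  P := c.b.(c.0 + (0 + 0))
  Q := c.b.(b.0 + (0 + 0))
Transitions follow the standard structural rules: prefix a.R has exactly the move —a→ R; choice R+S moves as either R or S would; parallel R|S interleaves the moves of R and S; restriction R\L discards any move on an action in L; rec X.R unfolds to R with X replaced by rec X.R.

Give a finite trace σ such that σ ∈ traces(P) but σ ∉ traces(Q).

Reachable graph of P (4 states):
  m0 = c.b.(c.0 + (0 + 0)) → —c→ m1
  m1 = b.(c.0 + (0 + 0)) → —b→ m2
  m2 = c.0 + (0 + 0) → —c→ m3
  m3 = 0 → ∅
Reachable graph of Q (4 states):
  n0 = c.b.(b.0 + (0 + 0)) → —c→ n1
  n1 = b.(b.0 + (0 + 0)) → —b→ n2
  n2 = b.0 + (0 + 0) → —b→ n3
  n3 = 0 → ∅
Executing cbc from P (initial set {m0}):
  step 1 (c): {m1}
  step 2 (b): {m2}
  step 3 (c): {m3}
  P completes σ.
Executing cbc from Q (initial set {n0}):
  step 1 (c): {n1}
  step 2 (b): {n2}
  step 3 (c): no successor for Q

cbc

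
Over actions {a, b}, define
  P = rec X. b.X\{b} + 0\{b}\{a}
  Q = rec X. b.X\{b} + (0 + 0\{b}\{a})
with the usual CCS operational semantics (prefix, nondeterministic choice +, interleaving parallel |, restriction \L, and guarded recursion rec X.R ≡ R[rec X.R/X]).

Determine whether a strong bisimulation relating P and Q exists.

LTS(P): 2 reachable states
  p0 = rec X. b.X\{b} + 0\{b}\{a} | ··b··> p1
  p1 = (rec X. b.X\{b} + 0\{b}\{a})\{b} | (no moves)
LTS(Q): 2 reachable states
  q0 = rec X. b.X\{b} + (0 + 0\{b}\{a}) | ··b··> q1
  q1 = (rec X. b.X\{b} + (0 + 0\{b}\{a}))\{b} | (no moves)
Partition-refinement fixed point:
  B0 = {p0, q0}
  B1 = {p1, q1}
p0 ∈ B0, q0 ∈ B0 → same block

P ~ Q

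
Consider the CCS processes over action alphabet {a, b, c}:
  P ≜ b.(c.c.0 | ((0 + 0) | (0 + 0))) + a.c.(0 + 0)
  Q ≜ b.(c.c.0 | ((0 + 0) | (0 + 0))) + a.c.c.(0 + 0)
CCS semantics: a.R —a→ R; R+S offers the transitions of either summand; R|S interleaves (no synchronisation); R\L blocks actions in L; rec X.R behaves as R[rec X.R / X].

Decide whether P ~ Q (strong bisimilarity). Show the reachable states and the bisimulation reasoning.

P ≁ Q

LTS(P): 6 reachable states
  s0 = b.(c.c.0 | ((0 + 0) | (0 + 0))) + a.c.(0 + 0) → ··a··> s1, ··b··> s2
  s1 = c.(0 + 0) → ··c··> s3
  s2 = c.c.0 | ((0 + 0) | (0 + 0)) → ··c··> s4
  s3 = 0 + 0 → ∅
  s4 = c.0 | ((0 + 0) | (0 + 0)) → ··c··> s5
  s5 = 0 | ((0 + 0) | (0 + 0)) → ∅
LTS(Q): 7 reachable states
  t0 = b.(c.c.0 | ((0 + 0) | (0 + 0))) + a.c.c.(0 + 0) → ··a··> t1, ··b··> t2
  t1 = c.c.(0 + 0) → ··c··> t3
  t2 = c.c.0 | ((0 + 0) | (0 + 0)) → ··c··> t4
  t3 = c.(0 + 0) → ··c··> t5
  t4 = c.0 | ((0 + 0) | (0 + 0)) → ··c··> t6
  t5 = 0 + 0 → ∅
  t6 = 0 | ((0 + 0) | (0 + 0)) → ∅
Bisimilarity quotient blocks:
  B0 = {s0}
  B1 = {s2, t1, t2}
  B2 = {s1, s4, t3, t4}
  B3 = {s3, s5, t5, t6}
  B4 = {t0}
s0 ∈ B0, t0 ∈ B4 → different blocks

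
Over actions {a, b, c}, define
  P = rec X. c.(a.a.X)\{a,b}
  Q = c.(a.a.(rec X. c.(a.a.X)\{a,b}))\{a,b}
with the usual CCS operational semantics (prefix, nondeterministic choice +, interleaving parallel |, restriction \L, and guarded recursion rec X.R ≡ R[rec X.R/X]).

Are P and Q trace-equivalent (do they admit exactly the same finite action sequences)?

trace-equivalent

P's transition system — 2 states:
  u0 = rec X. c.(a.a.X)\{a,b} | --c--▸ u1
  u1 = (a.a.(rec X. c.(a.a.X)\{a,b}))\{a,b} | (no moves)
Q's transition system — 2 states:
  v0 = c.(a.a.(rec X. c.(a.a.X)\{a,b}))\{a,b} | --c--▸ v1
  v1 = (a.a.(rec X. c.(a.a.X)\{a,b}))\{a,b} | (no moves)
Coarsest stable partition (strong bisimilarity classes):
  B0 = {u0, v0}
  B1 = {u1, v1}
u0 ∈ B0, v0 ∈ B0 → same block
Bisimilar ⇒ trace-equivalent.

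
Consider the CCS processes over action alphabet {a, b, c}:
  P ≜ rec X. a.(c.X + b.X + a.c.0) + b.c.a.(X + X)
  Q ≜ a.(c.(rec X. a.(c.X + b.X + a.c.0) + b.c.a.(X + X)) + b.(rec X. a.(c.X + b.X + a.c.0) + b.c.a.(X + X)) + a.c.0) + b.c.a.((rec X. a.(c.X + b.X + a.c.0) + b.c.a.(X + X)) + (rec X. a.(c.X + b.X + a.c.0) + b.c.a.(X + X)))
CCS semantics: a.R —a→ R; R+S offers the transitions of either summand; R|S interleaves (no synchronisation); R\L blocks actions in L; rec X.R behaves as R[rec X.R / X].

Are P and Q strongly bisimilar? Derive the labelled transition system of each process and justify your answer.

LTS(P): 7 reachable states
  m0 = rec X. a.(c.X + b.X + a.c.0) + b.c.a.(X + X) | --a--▸ m1, --b--▸ m2
  m1 = c.(rec X. a.(c.X + b.X + a.c.0) + b.c.a.(X + X)) + b.(rec X. a.(c.X + b.X + a.c.0) + b.c.a.(X + X)) + a.c.0 | --a--▸ m3, --b--▸ m0, --c--▸ m0
  m2 = c.a.((rec X. a.(c.X + b.X + a.c.0) + b.c.a.(X + X)) + (rec X. a.(c.X + b.X + a.c.0) + b.c.a.(X + X))) | --c--▸ m4
  m3 = c.0 | --c--▸ m5
  m4 = a.((rec X. a.(c.X + b.X + a.c.0) + b.c.a.(X + X)) + (rec X. a.(c.X + b.X + a.c.0) + b.c.a.(X + X))) | --a--▸ m6
  m5 = 0 | stopped
  m6 = (rec X. a.(c.X + b.X + a.c.0) + b.c.a.(X + X)) + (rec X. a.(c.X + b.X + a.c.0) + b.c.a.(X + X)) | --a--▸ m1, --b--▸ m2
LTS(Q): 8 reachable states
  n0 = a.(c.(rec X. a.(c.X + b.X + a.c.0) + b.c.a.(X + X)) + b.(rec X. a.(c.X + b.X + a.c.0) + b.c.a.(X + X)) + a.c.0) + b.c.a.((rec X. a.(c.X + b.X + a.c.0) + b.c.a.(X + X)) + (rec X. a.(c.X + b.X + a.c.0) + b.c.a.(X + X))) | --a--▸ n1, --b--▸ n2
  n1 = c.(rec X. a.(c.X + b.X + a.c.0) + b.c.a.(X + X)) + b.(rec X. a.(c.X + b.X + a.c.0) + b.c.a.(X + X)) + a.c.0 | --a--▸ n3, --b--▸ n4, --c--▸ n4
  n2 = c.a.((rec X. a.(c.X + b.X + a.c.0) + b.c.a.(X + X)) + (rec X. a.(c.X + b.X + a.c.0) + b.c.a.(X + X))) | --c--▸ n5
  n3 = c.0 | --c--▸ n6
  n4 = rec X. a.(c.X + b.X + a.c.0) + b.c.a.(X + X) | --a--▸ n1, --b--▸ n2
  n5 = a.((rec X. a.(c.X + b.X + a.c.0) + b.c.a.(X + X)) + (rec X. a.(c.X + b.X + a.c.0) + b.c.a.(X + X))) | --a--▸ n7
  n6 = 0 | stopped
  n7 = (rec X. a.(c.X + b.X + a.c.0) + b.c.a.(X + X)) + (rec X. a.(c.X + b.X + a.c.0) + b.c.a.(X + X)) | --a--▸ n1, --b--▸ n2
Bisimilarity quotient blocks:
  B0 = {m0, m6, n0, n4, n7}
  B1 = {m1, n1}
  B2 = {m3, n3}
  B3 = {m5, n6}
  B4 = {m2, n2}
  B5 = {m4, n5}
m0 ∈ B0, n0 ∈ B0 → same block

P ~ Q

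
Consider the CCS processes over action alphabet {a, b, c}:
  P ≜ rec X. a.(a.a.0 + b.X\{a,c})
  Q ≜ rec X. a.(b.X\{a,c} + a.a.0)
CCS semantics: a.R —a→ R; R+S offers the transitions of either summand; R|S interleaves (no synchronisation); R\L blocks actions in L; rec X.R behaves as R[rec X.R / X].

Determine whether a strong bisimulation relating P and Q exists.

P's transition system — 5 states:
  u0 = rec X. a.(a.a.0 + b.X\{a,c}) → -a-> u1
  u1 = a.a.0 + b.(rec X. a.(a.a.0 + b.X\{a,c}))\{a,c} → -a-> u2, -b-> u3
  u2 = a.0 → -a-> u4
  u3 = (rec X. a.(a.a.0 + b.X\{a,c}))\{a,c} → deadlocked
  u4 = 0 → deadlocked
Q's transition system — 5 states:
  v0 = rec X. a.(b.X\{a,c} + a.a.0) → -a-> v1
  v1 = b.(rec X. a.(b.X\{a,c} + a.a.0))\{a,c} + a.a.0 → -a-> v2, -b-> v3
  v2 = a.0 → -a-> v4
  v3 = (rec X. a.(b.X\{a,c} + a.a.0))\{a,c} → deadlocked
  v4 = 0 → deadlocked
Partition-refinement fixed point:
  B0 = {u0, v0}
  B1 = {u1, v1}
  B2 = {u3, u4, v3, v4}
  B3 = {u2, v2}
u0 ∈ B0, v0 ∈ B0 → same block

P ~ Q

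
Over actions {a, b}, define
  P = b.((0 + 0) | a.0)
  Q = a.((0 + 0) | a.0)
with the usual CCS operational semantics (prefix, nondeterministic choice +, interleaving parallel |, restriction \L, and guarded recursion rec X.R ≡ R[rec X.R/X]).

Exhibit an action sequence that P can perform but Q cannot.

b

LTS(P): 3 reachable states
  p0 = b.((0 + 0) | a.0) :: =b=> p1
  p1 = (0 + 0) | a.0 :: =a=> p2
  p2 = (0 + 0) | 0 :: ·
LTS(Q): 3 reachable states
  q0 = a.((0 + 0) | a.0) :: =a=> q1
  q1 = (0 + 0) | a.0 :: =a=> q2
  q2 = (0 + 0) | 0 :: ·
Executing b from P (initial set {p0}):
  [1] b ⇒ {p1}
  — P admits the full trace.
Executing b from Q (initial set {q0}):
  [1] b ⇒ ∅  — Q cannot continue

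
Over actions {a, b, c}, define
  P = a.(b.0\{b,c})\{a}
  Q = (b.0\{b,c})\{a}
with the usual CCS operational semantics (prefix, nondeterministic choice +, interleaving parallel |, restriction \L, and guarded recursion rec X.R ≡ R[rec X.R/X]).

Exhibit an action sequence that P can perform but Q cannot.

P's transition system — 3 states:
  p0 = a.(b.0\{b,c})\{a} | —a→ p1
  p1 = (b.0\{b,c})\{a} | —b→ p2
  p2 = 0\{b,c}\{a} | ·
Q's transition system — 2 states:
  q0 = (b.0\{b,c})\{a} | —b→ q1
  q1 = 0\{b,c}\{a} | ·
Run σ = ⟨a⟩ on P: start {p0}
  after a @ step 1: {p1}
  — P admits the full trace.
Run σ = ⟨a⟩ on Q: start {q0}
  after a @ step 1: no successor for Q

a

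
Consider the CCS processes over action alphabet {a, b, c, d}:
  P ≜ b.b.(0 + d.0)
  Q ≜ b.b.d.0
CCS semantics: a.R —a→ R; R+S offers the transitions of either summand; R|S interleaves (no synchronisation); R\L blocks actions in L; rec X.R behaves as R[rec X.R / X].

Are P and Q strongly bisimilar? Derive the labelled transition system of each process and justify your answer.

YES

Reachable graph of P (4 states):
  p0 = b.b.(0 + d.0) :: ··b··> p1
  p1 = b.(0 + d.0) :: ··b··> p2
  p2 = 0 + d.0 :: ··d··> p3
  p3 = 0 :: stopped
Reachable graph of Q (4 states):
  q0 = b.b.d.0 :: ··b··> q1
  q1 = b.d.0 :: ··b··> q2
  q2 = d.0 :: ··d··> q3
  q3 = 0 :: stopped
Bisimilarity quotient blocks:
  B0 = {p0, q0}
  B1 = {p1, q1}
  B2 = {p2, q2}
  B3 = {p3, q3}
p0 ∈ B0, q0 ∈ B0 → same block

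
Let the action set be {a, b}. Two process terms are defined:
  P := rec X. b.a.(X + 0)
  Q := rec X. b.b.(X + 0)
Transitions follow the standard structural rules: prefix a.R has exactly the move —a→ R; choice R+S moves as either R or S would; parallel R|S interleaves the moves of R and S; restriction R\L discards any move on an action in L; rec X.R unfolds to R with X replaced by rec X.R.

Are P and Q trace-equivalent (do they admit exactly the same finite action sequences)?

P's transition system — 3 states:
  m0 = rec X. b.a.(X + 0) → —b→ m1
  m1 = a.((rec X. b.a.(X + 0)) + 0) → —a→ m2
  m2 = (rec X. b.a.(X + 0)) + 0 → —b→ m1
Q's transition system — 3 states:
  n0 = rec X. b.b.(X + 0) → —b→ n1
  n1 = b.((rec X. b.b.(X + 0)) + 0) → —b→ n2
  n2 = (rec X. b.b.(X + 0)) + 0 → —b→ n1
Run σ = ⟨ba⟩ on P: start {m0}
  after b @ step 1: {m1}
  after a @ step 2: {m2}
  ✓ P
Run σ = ⟨ba⟩ on Q: start {n0}
  after b @ step 1: {n1}
  after a @ step 2: ∅ (Q stuck)

traces(P) ≠ traces(Q) — witness ⟨ba⟩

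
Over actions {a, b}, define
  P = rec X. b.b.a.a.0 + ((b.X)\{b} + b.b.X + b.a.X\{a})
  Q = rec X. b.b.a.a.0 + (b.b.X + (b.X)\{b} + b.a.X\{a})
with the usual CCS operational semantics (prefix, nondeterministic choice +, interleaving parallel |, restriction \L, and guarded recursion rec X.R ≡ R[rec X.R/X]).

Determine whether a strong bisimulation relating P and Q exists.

P ~ Q

P's transition system — 12 states:
  m0 = rec X. b.b.a.a.0 + ((b.X)\{b} + b.b.X + b.a.X\{a}) ⊢ -b-> m1, -b-> m2, -b-> m3
  m1 = a.(rec X. b.b.a.a.0 + ((b.X)\{b} + b.b.X + b.a.X\{a}))\{a} ⊢ -a-> m4
  m2 = b.(rec X. b.b.a.a.0 + ((b.X)\{b} + b.b.X + b.a.X\{a})) ⊢ -b-> m0
  m3 = b.a.a.0 ⊢ -b-> m5
  m4 = (rec X. b.b.a.a.0 + ((b.X)\{b} + b.b.X + b.a.X\{a}))\{a} ⊢ -b-> m6, -b-> m7, -b-> m8
  m5 = a.a.0 ⊢ -a-> m9
  m6 = (a.(rec X. b.b.a.a.0 + ((b.X)\{b} + b.b.X + b.a.X\{a}))\{a})\{a} ⊢ (no moves)
  m7 = (b.(rec X. b.b.a.a.0 + ((b.X)\{b} + b.b.X + b.a.X\{a})))\{a} ⊢ -b-> m4
  m8 = (b.a.a.0)\{a} ⊢ -b-> m10
  m9 = a.0 ⊢ -a-> m11
  m10 = (a.a.0)\{a} ⊢ (no moves)
  m11 = 0 ⊢ (no moves)
Q's transition system — 12 states:
  n0 = rec X. b.b.a.a.0 + (b.b.X + (b.X)\{b} + b.a.X\{a}) ⊢ -b-> n1, -b-> n2, -b-> n3
  n1 = a.(rec X. b.b.a.a.0 + (b.b.X + (b.X)\{b} + b.a.X\{a}))\{a} ⊢ -a-> n4
  n2 = b.(rec X. b.b.a.a.0 + (b.b.X + (b.X)\{b} + b.a.X\{a})) ⊢ -b-> n0
  n3 = b.a.a.0 ⊢ -b-> n5
  n4 = (rec X. b.b.a.a.0 + (b.b.X + (b.X)\{b} + b.a.X\{a}))\{a} ⊢ -b-> n6, -b-> n7, -b-> n8
  n5 = a.a.0 ⊢ -a-> n9
  n6 = (a.(rec X. b.b.a.a.0 + (b.b.X + (b.X)\{b} + b.a.X\{a}))\{a})\{a} ⊢ (no moves)
  n7 = (b.(rec X. b.b.a.a.0 + (b.b.X + (b.X)\{b} + b.a.X\{a})))\{a} ⊢ -b-> n4
  n8 = (b.a.a.0)\{a} ⊢ -b-> n10
  n9 = a.0 ⊢ -a-> n11
  n10 = (a.a.0)\{a} ⊢ (no moves)
  n11 = 0 ⊢ (no moves)
Coarsest stable partition (strong bisimilarity classes):
  B0 = {m0, n0}
  B1 = {m2, n2}
  B2 = {m3, n3}
  B3 = {m5, n5}
  B4 = {m9, n9}
  B5 = {m10, m11, m6, n10, n11, n6}
  B6 = {m1, n1}
  B7 = {m4, n4}
  B8 = {m8, n8}
  B9 = {m7, n7}
m0 ∈ B0, n0 ∈ B0 → same block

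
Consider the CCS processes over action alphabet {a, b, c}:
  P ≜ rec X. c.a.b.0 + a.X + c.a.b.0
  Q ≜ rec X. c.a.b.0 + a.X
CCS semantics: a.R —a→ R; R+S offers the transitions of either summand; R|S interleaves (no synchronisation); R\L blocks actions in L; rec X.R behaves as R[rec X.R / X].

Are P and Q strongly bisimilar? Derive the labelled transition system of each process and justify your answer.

YES

Reachable graph of P (4 states):
  m0 = rec X. c.a.b.0 + a.X + c.a.b.0 → -a-> m0, -c-> m1
  m1 = a.b.0 → -a-> m2
  m2 = b.0 → -b-> m3
  m3 = 0 → (no moves)
Reachable graph of Q (4 states):
  n0 = rec X. c.a.b.0 + a.X → -a-> n0, -c-> n1
  n1 = a.b.0 → -a-> n2
  n2 = b.0 → -b-> n3
  n3 = 0 → (no moves)
Coarsest stable partition (strong bisimilarity classes):
  B0 = {m0, n0}
  B1 = {m1, n1}
  B2 = {m2, n2}
  B3 = {m3, n3}
m0 ∈ B0, n0 ∈ B0 → same block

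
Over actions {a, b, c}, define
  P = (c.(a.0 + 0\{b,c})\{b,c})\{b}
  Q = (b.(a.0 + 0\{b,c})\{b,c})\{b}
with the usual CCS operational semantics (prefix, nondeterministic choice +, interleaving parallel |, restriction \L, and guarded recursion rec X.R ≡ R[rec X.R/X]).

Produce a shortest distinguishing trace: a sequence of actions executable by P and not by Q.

c

LTS(P): 3 reachable states
  m0 = (c.(a.0 + 0\{b,c})\{b,c})\{b} → -c-> m1
  m1 = (a.0 + 0\{b,c})\{b,c}\{b} → -a-> m2
  m2 = 0\{b,c}\{b} → (no moves)
LTS(Q): 1 reachable states
  n0 = (b.(a.0 + 0\{b,c})\{b,c})\{b} → (no moves)
Trace ⟨c⟩ through P, begin at {m0}:
  step 1 (c): {m1}
  — P admits the full trace.
Trace ⟨c⟩ through Q, begin at {n0}:
  step 1 (c): ∅  — Q cannot continue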